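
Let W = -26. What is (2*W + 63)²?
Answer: 121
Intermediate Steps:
(2*W + 63)² = (2*(-26) + 63)² = (-52 + 63)² = 11² = 121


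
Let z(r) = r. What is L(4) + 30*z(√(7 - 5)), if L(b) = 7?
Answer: 7 + 30*√2 ≈ 49.426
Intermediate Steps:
L(4) + 30*z(√(7 - 5)) = 7 + 30*√(7 - 5) = 7 + 30*√2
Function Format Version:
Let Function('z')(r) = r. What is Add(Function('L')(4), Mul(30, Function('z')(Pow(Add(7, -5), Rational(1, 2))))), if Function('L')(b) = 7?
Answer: Add(7, Mul(30, Pow(2, Rational(1, 2)))) ≈ 49.426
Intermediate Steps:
Add(Function('L')(4), Mul(30, Function('z')(Pow(Add(7, -5), Rational(1, 2))))) = Add(7, Mul(30, Pow(Add(7, -5), Rational(1, 2)))) = Add(7, Mul(30, Pow(2, Rational(1, 2))))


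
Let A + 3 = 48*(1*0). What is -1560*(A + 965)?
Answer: -1500720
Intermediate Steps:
A = -3 (A = -3 + 48*(1*0) = -3 + 48*0 = -3 + 0 = -3)
-1560*(A + 965) = -1560*(-3 + 965) = -1560*962 = -1500720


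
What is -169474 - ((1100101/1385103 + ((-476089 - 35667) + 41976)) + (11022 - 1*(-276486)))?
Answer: 17725448093/1385103 ≈ 12797.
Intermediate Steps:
-169474 - ((1100101/1385103 + ((-476089 - 35667) + 41976)) + (11022 - 1*(-276486))) = -169474 - ((1100101*(1/1385103) + (-511756 + 41976)) + (11022 + 276486)) = -169474 - ((1100101/1385103 - 469780) + 287508) = -169474 - (-650692587239/1385103 + 287508) = -169474 - 1*(-252464393915/1385103) = -169474 + 252464393915/1385103 = 17725448093/1385103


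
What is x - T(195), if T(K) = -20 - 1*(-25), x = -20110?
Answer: -20115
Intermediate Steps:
T(K) = 5 (T(K) = -20 + 25 = 5)
x - T(195) = -20110 - 1*5 = -20110 - 5 = -20115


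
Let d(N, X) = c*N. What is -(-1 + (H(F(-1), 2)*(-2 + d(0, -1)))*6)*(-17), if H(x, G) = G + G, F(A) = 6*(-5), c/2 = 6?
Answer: -833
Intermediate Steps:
c = 12 (c = 2*6 = 12)
F(A) = -30
H(x, G) = 2*G
d(N, X) = 12*N
-(-1 + (H(F(-1), 2)*(-2 + d(0, -1)))*6)*(-17) = -(-1 + ((2*2)*(-2 + 12*0))*6)*(-17) = -(-1 + (4*(-2 + 0))*6)*(-17) = -(-1 + (4*(-2))*6)*(-17) = -(-1 - 8*6)*(-17) = -(-1 - 48)*(-17) = -1*(-49)*(-17) = 49*(-17) = -833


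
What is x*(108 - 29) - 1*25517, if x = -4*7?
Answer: -27729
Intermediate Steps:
x = -28
x*(108 - 29) - 1*25517 = -28*(108 - 29) - 1*25517 = -28*79 - 25517 = -2212 - 25517 = -27729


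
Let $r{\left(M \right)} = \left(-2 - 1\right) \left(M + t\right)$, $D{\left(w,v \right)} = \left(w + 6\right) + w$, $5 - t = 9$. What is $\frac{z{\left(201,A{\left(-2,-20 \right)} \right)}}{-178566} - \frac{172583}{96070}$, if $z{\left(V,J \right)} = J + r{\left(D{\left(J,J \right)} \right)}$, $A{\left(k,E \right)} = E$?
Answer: $- \frac{15413243279}{8577417810} \approx -1.797$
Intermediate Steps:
$t = -4$ ($t = 5 - 9 = -4$)
$D{\left(w,v \right)} = 6 + 2 w$ ($D{\left(w,v \right)} = \left(6 + w\right) + w = 6 + 2 w$)
$r{\left(M \right)} = 12 - 3 M$ ($r{\left(M \right)} = \left(-2 - 1\right) \left(M - 4\right) = - 3 \left(-4 + M\right) = 12 - 3 M$)
$z{\left(V,J \right)} = -6 - 5 J$ ($z{\left(V,J \right)} = J - \left(-12 + 3 \left(6 + 2 J\right)\right) = J + \left(12 - \left(18 + 6 J\right)\right) = J - \left(6 + 6 J\right) = -6 - 5 J$)
$\frac{z{\left(201,A{\left(-2,-20 \right)} \right)}}{-178566} - \frac{172583}{96070} = \frac{-6 - -100}{-178566} - \frac{172583}{96070} = \left(-6 + 100\right) \left(- \frac{1}{178566}\right) - \frac{172583}{96070} = 94 \left(- \frac{1}{178566}\right) - \frac{172583}{96070} = - \frac{47}{89283} - \frac{172583}{96070} = - \frac{15413243279}{8577417810}$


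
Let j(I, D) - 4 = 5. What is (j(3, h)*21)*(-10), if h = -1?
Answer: -1890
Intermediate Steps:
j(I, D) = 9 (j(I, D) = 4 + 5 = 9)
(j(3, h)*21)*(-10) = (9*21)*(-10) = 189*(-10) = -1890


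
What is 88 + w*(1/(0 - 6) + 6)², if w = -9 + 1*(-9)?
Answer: -1049/2 ≈ -524.50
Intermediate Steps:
w = -18 (w = -9 - 9 = -18)
88 + w*(1/(0 - 6) + 6)² = 88 - 18*(1/(0 - 6) + 6)² = 88 - 18*(1/(-6) + 6)² = 88 - 18*(-⅙ + 6)² = 88 - 18*(35/6)² = 88 - 18*1225/36 = 88 - 1225/2 = -1049/2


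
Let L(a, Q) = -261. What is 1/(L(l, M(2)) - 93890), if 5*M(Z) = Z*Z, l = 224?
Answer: -1/94151 ≈ -1.0621e-5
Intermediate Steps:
M(Z) = Z²/5 (M(Z) = (Z*Z)/5 = Z²/5)
1/(L(l, M(2)) - 93890) = 1/(-261 - 93890) = 1/(-94151) = -1/94151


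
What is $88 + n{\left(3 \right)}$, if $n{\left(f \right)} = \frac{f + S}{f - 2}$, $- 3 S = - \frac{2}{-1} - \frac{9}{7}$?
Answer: $\frac{1906}{21} \approx 90.762$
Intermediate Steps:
$S = - \frac{5}{21}$ ($S = - \frac{- \frac{2}{-1} - \frac{9}{7}}{3} = - \frac{\left(-2\right) \left(-1\right) - \frac{9}{7}}{3} = - \frac{2 - \frac{9}{7}}{3} = \left(- \frac{1}{3}\right) \frac{5}{7} = - \frac{5}{21} \approx -0.2381$)
$n{\left(f \right)} = \frac{- \frac{5}{21} + f}{-2 + f}$ ($n{\left(f \right)} = \frac{f - \frac{5}{21}}{f - 2} = \frac{- \frac{5}{21} + f}{-2 + f}$)
$88 + n{\left(3 \right)} = 88 + \frac{- \frac{5}{21} + 3}{-2 + 3} = 88 + 1^{-1} \cdot \frac{58}{21} = 88 + 1 \cdot \frac{58}{21} = 88 + \frac{58}{21} = \frac{1906}{21}$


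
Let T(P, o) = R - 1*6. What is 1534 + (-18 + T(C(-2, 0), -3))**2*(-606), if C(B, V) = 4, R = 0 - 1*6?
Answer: -543866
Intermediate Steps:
R = -6 (R = 0 - 6 = -6)
T(P, o) = -12 (T(P, o) = -6 - 1*6 = -6 - 6 = -12)
1534 + (-18 + T(C(-2, 0), -3))**2*(-606) = 1534 + (-18 - 12)**2*(-606) = 1534 + (-30)**2*(-606) = 1534 + 900*(-606) = 1534 - 545400 = -543866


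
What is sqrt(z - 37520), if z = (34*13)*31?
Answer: I*sqrt(23818) ≈ 154.33*I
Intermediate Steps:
z = 13702 (z = 442*31 = 13702)
sqrt(z - 37520) = sqrt(13702 - 37520) = sqrt(-23818) = I*sqrt(23818)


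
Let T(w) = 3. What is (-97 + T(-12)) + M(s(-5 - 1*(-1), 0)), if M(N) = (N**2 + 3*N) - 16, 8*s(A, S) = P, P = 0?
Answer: -110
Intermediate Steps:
s(A, S) = 0 (s(A, S) = (1/8)*0 = 0)
M(N) = -16 + N**2 + 3*N
(-97 + T(-12)) + M(s(-5 - 1*(-1), 0)) = (-97 + 3) + (-16 + 0**2 + 3*0) = -94 + (-16 + 0 + 0) = -94 - 16 = -110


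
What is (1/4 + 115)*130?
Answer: 29965/2 ≈ 14983.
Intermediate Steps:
(1/4 + 115)*130 = (¼ + 115)*130 = (461/4)*130 = 29965/2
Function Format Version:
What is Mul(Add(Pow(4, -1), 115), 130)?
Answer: Rational(29965, 2) ≈ 14983.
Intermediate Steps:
Mul(Add(Pow(4, -1), 115), 130) = Mul(Add(Rational(1, 4), 115), 130) = Mul(Rational(461, 4), 130) = Rational(29965, 2)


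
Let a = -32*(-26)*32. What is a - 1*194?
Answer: 26430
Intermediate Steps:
a = 26624 (a = 832*32 = 26624)
a - 1*194 = 26624 - 1*194 = 26624 - 194 = 26430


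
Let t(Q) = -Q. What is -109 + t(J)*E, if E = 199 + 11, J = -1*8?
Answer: 1571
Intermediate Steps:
J = -8
E = 210
-109 + t(J)*E = -109 - 1*(-8)*210 = -109 + 8*210 = -109 + 1680 = 1571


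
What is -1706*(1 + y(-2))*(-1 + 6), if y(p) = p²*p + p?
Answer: 76770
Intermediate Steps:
y(p) = p + p³ (y(p) = p³ + p = p + p³)
-1706*(1 + y(-2))*(-1 + 6) = -1706*(1 + (-2 + (-2)³))*(-1 + 6) = -1706*(1 + (-2 - 8))*5 = -1706*(1 - 10)*5 = -(-15354)*5 = -1706*(-45) = 76770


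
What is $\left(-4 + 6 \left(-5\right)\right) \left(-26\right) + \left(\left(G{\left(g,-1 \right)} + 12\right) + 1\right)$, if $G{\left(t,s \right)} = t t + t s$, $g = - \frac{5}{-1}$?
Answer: $917$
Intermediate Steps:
$g = 5$ ($g = \left(-5\right) \left(-1\right) = 5$)
$G{\left(t,s \right)} = t^{2} + s t$
$\left(-4 + 6 \left(-5\right)\right) \left(-26\right) + \left(\left(G{\left(g,-1 \right)} + 12\right) + 1\right) = \left(-4 + 6 \left(-5\right)\right) \left(-26\right) + \left(\left(5 \left(-1 + 5\right) + 12\right) + 1\right) = \left(-4 - 30\right) \left(-26\right) + \left(\left(5 \cdot 4 + 12\right) + 1\right) = \left(-34\right) \left(-26\right) + \left(\left(20 + 12\right) + 1\right) = 884 + \left(32 + 1\right) = 884 + 33 = 917$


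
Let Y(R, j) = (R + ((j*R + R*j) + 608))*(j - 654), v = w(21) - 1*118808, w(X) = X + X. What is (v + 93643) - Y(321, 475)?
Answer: 54727218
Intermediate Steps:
w(X) = 2*X
v = -118766 (v = 2*21 - 1*118808 = 42 - 118808 = -118766)
Y(R, j) = (-654 + j)*(608 + R + 2*R*j) (Y(R, j) = (R + ((R*j + R*j) + 608))*(-654 + j) = (R + (2*R*j + 608))*(-654 + j) = (R + (608 + 2*R*j))*(-654 + j) = (608 + R + 2*R*j)*(-654 + j) = (-654 + j)*(608 + R + 2*R*j))
(v + 93643) - Y(321, 475) = (-118766 + 93643) - (-397632 - 654*321 + 608*475 - 1307*321*475 + 2*321*475**2) = -25123 - (-397632 - 209934 + 288800 - 199284825 + 2*321*225625) = -25123 - (-397632 - 209934 + 288800 - 199284825 + 144851250) = -25123 - 1*(-54752341) = -25123 + 54752341 = 54727218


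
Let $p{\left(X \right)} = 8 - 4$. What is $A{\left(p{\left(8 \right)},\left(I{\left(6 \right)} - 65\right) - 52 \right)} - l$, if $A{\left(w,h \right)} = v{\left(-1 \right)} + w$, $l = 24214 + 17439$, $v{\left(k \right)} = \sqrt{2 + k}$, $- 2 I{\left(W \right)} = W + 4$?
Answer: $-41648$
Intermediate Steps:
$I{\left(W \right)} = -2 - \frac{W}{2}$ ($I{\left(W \right)} = - \frac{W + 4}{2} = - \frac{4 + W}{2} = -2 - \frac{W}{2}$)
$p{\left(X \right)} = 4$ ($p{\left(X \right)} = 8 - 4 = 4$)
$l = 41653$
$A{\left(w,h \right)} = 1 + w$ ($A{\left(w,h \right)} = \sqrt{2 - 1} + w = \sqrt{1} + w = 1 + w$)
$A{\left(p{\left(8 \right)},\left(I{\left(6 \right)} - 65\right) - 52 \right)} - l = \left(1 + 4\right) - 41653 = 5 - 41653 = -41648$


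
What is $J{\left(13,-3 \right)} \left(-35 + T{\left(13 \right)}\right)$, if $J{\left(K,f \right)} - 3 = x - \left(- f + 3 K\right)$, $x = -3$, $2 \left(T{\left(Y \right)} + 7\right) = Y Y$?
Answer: $-1785$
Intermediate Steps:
$T{\left(Y \right)} = -7 + \frac{Y^{2}}{2}$ ($T{\left(Y \right)} = -7 + \frac{Y Y}{2} = -7 + \frac{Y^{2}}{2}$)
$J{\left(K,f \right)} = f - 3 K$ ($J{\left(K,f \right)} = 3 - \left(3 - f + 3 K\right) = f - 3 K$)
$J{\left(13,-3 \right)} \left(-35 + T{\left(13 \right)}\right) = \left(-3 - 39\right) \left(-35 - \left(7 - \frac{13^{2}}{2}\right)\right) = \left(-3 - 39\right) \left(-35 + \left(-7 + \frac{1}{2} \cdot 169\right)\right) = - 42 \left(-35 + \left(-7 + \frac{169}{2}\right)\right) = - 42 \left(-35 + \frac{155}{2}\right) = \left(-42\right) \frac{85}{2} = -1785$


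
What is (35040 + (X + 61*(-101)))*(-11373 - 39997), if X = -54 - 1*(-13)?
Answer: -1481408060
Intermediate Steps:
X = -41 (X = -54 + 13 = -41)
(35040 + (X + 61*(-101)))*(-11373 - 39997) = (35040 + (-41 + 61*(-101)))*(-11373 - 39997) = (35040 + (-41 - 6161))*(-51370) = (35040 - 6202)*(-51370) = 28838*(-51370) = -1481408060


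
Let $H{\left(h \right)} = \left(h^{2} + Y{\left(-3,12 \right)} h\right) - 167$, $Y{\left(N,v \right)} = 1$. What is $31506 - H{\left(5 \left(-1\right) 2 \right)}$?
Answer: $31583$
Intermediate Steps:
$H{\left(h \right)} = -167 + h + h^{2}$ ($H{\left(h \right)} = \left(h^{2} + 1 h\right) - 167 = \left(h^{2} + h\right) - 167 = \left(h + h^{2}\right) - 167 = -167 + h + h^{2}$)
$31506 - H{\left(5 \left(-1\right) 2 \right)} = 31506 - \left(-167 + 5 \left(-1\right) 2 + \left(5 \left(-1\right) 2\right)^{2}\right) = 31506 - \left(-167 - 10 + \left(\left(-5\right) 2\right)^{2}\right) = 31506 - \left(-167 - 10 + \left(-10\right)^{2}\right) = 31506 - \left(-167 - 10 + 100\right) = 31506 - -77 = 31506 + 77 = 31583$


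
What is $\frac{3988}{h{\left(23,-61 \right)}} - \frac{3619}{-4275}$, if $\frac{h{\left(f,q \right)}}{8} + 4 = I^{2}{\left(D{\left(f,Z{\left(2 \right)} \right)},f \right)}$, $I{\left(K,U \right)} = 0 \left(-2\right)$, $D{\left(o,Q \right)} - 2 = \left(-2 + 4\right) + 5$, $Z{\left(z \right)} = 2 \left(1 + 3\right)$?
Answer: $- \frac{4233223}{34200} \approx -123.78$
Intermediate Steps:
$Z{\left(z \right)} = 8$ ($Z{\left(z \right)} = 2 \cdot 4 = 8$)
$D{\left(o,Q \right)} = 9$ ($D{\left(o,Q \right)} = 2 + \left(\left(-2 + 4\right) + 5\right) = 2 + \left(2 + 5\right) = 2 + 7 = 9$)
$I{\left(K,U \right)} = 0$
$h{\left(f,q \right)} = -32$ ($h{\left(f,q \right)} = -32 + 8 \cdot 0^{2} = -32 + 8 \cdot 0 = -32 + 0 = -32$)
$\frac{3988}{h{\left(23,-61 \right)}} - \frac{3619}{-4275} = \frac{3988}{-32} - \frac{3619}{-4275} = 3988 \left(- \frac{1}{32}\right) - - \frac{3619}{4275} = - \frac{997}{8} + \frac{3619}{4275} = - \frac{4233223}{34200}$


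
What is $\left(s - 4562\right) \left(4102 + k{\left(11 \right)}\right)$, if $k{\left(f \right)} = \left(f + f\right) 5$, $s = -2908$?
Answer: $-31463640$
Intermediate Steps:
$k{\left(f \right)} = 10 f$ ($k{\left(f \right)} = 2 f 5 = 10 f$)
$\left(s - 4562\right) \left(4102 + k{\left(11 \right)}\right) = \left(-2908 - 4562\right) \left(4102 + 10 \cdot 11\right) = - 7470 \left(4102 + 110\right) = \left(-7470\right) 4212 = -31463640$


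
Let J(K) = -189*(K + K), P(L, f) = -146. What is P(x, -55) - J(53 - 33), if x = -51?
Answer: 7414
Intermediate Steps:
J(K) = -378*K
P(x, -55) - J(53 - 33) = -146 - (-378)*(53 - 33) = -146 - (-378)*20 = -146 - 1*(-7560) = -146 + 7560 = 7414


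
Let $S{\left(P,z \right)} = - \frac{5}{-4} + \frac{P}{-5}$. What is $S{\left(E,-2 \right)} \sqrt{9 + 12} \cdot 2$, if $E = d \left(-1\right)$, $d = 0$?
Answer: $\frac{5 \sqrt{21}}{2} \approx 11.456$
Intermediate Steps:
$E = 0$ ($E = 0 \left(-1\right) = 0$)
$S{\left(P,z \right)} = \frac{5}{4} - \frac{P}{5}$ ($S{\left(P,z \right)} = \left(-5\right) \left(- \frac{1}{4}\right) + P \left(- \frac{1}{5}\right) = \frac{5}{4} - \frac{P}{5}$)
$S{\left(E,-2 \right)} \sqrt{9 + 12} \cdot 2 = \left(\frac{5}{4} - 0\right) \sqrt{9 + 12} \cdot 2 = \left(\frac{5}{4} + 0\right) \sqrt{21} \cdot 2 = \frac{5 \sqrt{21}}{4} \cdot 2 = \frac{5 \sqrt{21}}{2}$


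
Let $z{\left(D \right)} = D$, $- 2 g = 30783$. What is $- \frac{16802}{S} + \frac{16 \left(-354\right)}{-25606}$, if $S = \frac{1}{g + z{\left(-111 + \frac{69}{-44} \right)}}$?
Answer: $\frac{1243623915099}{4774} \approx 2.605 \cdot 10^{8}$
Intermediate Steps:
$g = - \frac{30783}{2}$ ($g = \left(- \frac{1}{2}\right) 30783 = - \frac{30783}{2} \approx -15392.0$)
$S = - \frac{44}{682179}$ ($S = \frac{1}{- \frac{30783}{2} - \left(111 - \frac{69}{-44}\right)} = \frac{1}{- \frac{30783}{2} + \left(-111 + 69 \left(- \frac{1}{44}\right)\right)} = \frac{1}{- \frac{30783}{2} - \frac{4953}{44}} = \frac{1}{- \frac{682179}{44}} = - \frac{44}{682179} \approx -6.4499 \cdot 10^{-5}$)
$- \frac{16802}{S} + \frac{16 \left(-354\right)}{-25606} = - \frac{16802}{- \frac{44}{682179}} + \frac{16 \left(-354\right)}{-25606} = \left(-16802\right) \left(- \frac{682179}{44}\right) - - \frac{48}{217} = \frac{5730985779}{22} + \frac{48}{217} = \frac{1243623915099}{4774}$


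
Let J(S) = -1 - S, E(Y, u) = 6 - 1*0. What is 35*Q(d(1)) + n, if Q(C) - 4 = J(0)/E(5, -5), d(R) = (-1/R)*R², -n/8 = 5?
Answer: 565/6 ≈ 94.167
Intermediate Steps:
n = -40 (n = -8*5 = -40)
d(R) = -R
E(Y, u) = 6 (E(Y, u) = 6 + 0 = 6)
Q(C) = 23/6 (Q(C) = 4 + (-1 - 1*0)/6 = 4 + (-1 + 0)*(⅙) = 4 - 1*⅙ = 4 - ⅙ = 23/6)
35*Q(d(1)) + n = 35*(23/6) - 40 = 805/6 - 40 = 565/6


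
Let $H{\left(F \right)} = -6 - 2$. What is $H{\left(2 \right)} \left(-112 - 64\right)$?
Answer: $1408$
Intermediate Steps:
$H{\left(F \right)} = -8$ ($H{\left(F \right)} = -6 - 2 = -8$)
$H{\left(2 \right)} \left(-112 - 64\right) = - 8 \left(-112 - 64\right) = \left(-8\right) \left(-176\right) = 1408$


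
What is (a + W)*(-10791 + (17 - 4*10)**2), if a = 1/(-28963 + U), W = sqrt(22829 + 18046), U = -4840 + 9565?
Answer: 5131/12119 - 51310*sqrt(1635) ≈ -2.0747e+6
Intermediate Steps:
U = 4725
W = 5*sqrt(1635) (W = sqrt(40875) = 5*sqrt(1635) ≈ 202.18)
a = -1/24238 (a = 1/(-28963 + 4725) = 1/(-24238) = -1/24238 ≈ -4.1258e-5)
(a + W)*(-10791 + (17 - 4*10)**2) = (-1/24238 + 5*sqrt(1635))*(-10791 + (17 - 4*10)**2) = (-1/24238 + 5*sqrt(1635))*(-10791 + (17 - 40)**2) = (-1/24238 + 5*sqrt(1635))*(-10791 + (-23)**2) = (-1/24238 + 5*sqrt(1635))*(-10791 + 529) = (-1/24238 + 5*sqrt(1635))*(-10262) = 5131/12119 - 51310*sqrt(1635)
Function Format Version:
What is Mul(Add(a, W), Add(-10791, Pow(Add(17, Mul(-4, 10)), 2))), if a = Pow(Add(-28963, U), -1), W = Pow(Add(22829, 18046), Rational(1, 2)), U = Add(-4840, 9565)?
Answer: Add(Rational(5131, 12119), Mul(-51310, Pow(1635, Rational(1, 2)))) ≈ -2.0747e+6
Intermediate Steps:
U = 4725
W = Mul(5, Pow(1635, Rational(1, 2))) (W = Pow(40875, Rational(1, 2)) = Mul(5, Pow(1635, Rational(1, 2))) ≈ 202.18)
a = Rational(-1, 24238) (a = Pow(Add(-28963, 4725), -1) = Pow(-24238, -1) = Rational(-1, 24238) ≈ -4.1258e-5)
Mul(Add(a, W), Add(-10791, Pow(Add(17, Mul(-4, 10)), 2))) = Mul(Add(Rational(-1, 24238), Mul(5, Pow(1635, Rational(1, 2)))), Add(-10791, Pow(Add(17, Mul(-4, 10)), 2))) = Mul(Add(Rational(-1, 24238), Mul(5, Pow(1635, Rational(1, 2)))), Add(-10791, Pow(Add(17, -40), 2))) = Mul(Add(Rational(-1, 24238), Mul(5, Pow(1635, Rational(1, 2)))), Add(-10791, Pow(-23, 2))) = Mul(Add(Rational(-1, 24238), Mul(5, Pow(1635, Rational(1, 2)))), Add(-10791, 529)) = Mul(Add(Rational(-1, 24238), Mul(5, Pow(1635, Rational(1, 2)))), -10262) = Add(Rational(5131, 12119), Mul(-51310, Pow(1635, Rational(1, 2))))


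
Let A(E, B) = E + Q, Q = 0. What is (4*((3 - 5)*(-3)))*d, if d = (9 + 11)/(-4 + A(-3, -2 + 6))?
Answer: -480/7 ≈ -68.571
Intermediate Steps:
A(E, B) = E (A(E, B) = E + 0 = E)
d = -20/7 (d = (9 + 11)/(-4 - 3) = 20/(-7) = 20*(-1/7) = -20/7 ≈ -2.8571)
(4*((3 - 5)*(-3)))*d = (4*((3 - 5)*(-3)))*(-20/7) = (4*(-2*(-3)))*(-20/7) = (4*6)*(-20/7) = 24*(-20/7) = -480/7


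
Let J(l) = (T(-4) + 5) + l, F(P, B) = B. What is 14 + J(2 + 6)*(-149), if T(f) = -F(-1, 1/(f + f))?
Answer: -15533/8 ≈ -1941.6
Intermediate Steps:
T(f) = -1/(2*f) (T(f) = -1/(f + f) = -1/(2*f))
J(l) = 41/8 + l (J(l) = (-½/(-4) + 5) + l = (-½*(-¼) + 5) + l = (⅛ + 5) + l = 41/8 + l)
14 + J(2 + 6)*(-149) = 14 + (41/8 + (2 + 6))*(-149) = 14 + (41/8 + 8)*(-149) = 14 + (105/8)*(-149) = 14 - 15645/8 = -15533/8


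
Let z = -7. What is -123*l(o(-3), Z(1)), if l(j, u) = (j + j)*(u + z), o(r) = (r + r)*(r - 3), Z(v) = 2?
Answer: 44280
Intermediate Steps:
o(r) = 2*r*(-3 + r) (o(r) = (2*r)*(-3 + r) = 2*r*(-3 + r))
l(j, u) = 2*j*(-7 + u) (l(j, u) = (j + j)*(u - 7) = (2*j)*(-7 + u) = 2*j*(-7 + u))
-123*l(o(-3), Z(1)) = -246*2*(-3)*(-3 - 3)*(-7 + 2) = -246*2*(-3)*(-6)*(-5) = -246*36*(-5) = -123*(-360) = 44280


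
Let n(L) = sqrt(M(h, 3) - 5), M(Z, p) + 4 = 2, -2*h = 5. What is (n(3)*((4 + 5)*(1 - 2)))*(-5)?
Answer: 45*I*sqrt(7) ≈ 119.06*I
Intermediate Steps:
h = -5/2 (h = -1/2*5 = -5/2 ≈ -2.5000)
M(Z, p) = -2 (M(Z, p) = -4 + 2 = -2)
n(L) = I*sqrt(7) (n(L) = sqrt(-2 - 5) = sqrt(-7) = I*sqrt(7))
(n(3)*((4 + 5)*(1 - 2)))*(-5) = ((I*sqrt(7))*((4 + 5)*(1 - 2)))*(-5) = ((I*sqrt(7))*(9*(-1)))*(-5) = ((I*sqrt(7))*(-9))*(-5) = -9*I*sqrt(7)*(-5) = 45*I*sqrt(7)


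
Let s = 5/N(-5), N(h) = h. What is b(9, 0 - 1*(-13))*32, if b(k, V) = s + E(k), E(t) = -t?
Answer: -320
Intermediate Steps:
s = -1 (s = 5/(-5) = 5*(-⅕) = -1)
b(k, V) = -1 - k
b(9, 0 - 1*(-13))*32 = (-1 - 1*9)*32 = (-1 - 9)*32 = -10*32 = -320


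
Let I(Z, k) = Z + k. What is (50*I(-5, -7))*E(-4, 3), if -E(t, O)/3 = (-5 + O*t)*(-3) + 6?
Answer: 102600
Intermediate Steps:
E(t, O) = -63 + 9*O*t (E(t, O) = -3*((-5 + O*t)*(-3) + 6) = -3*((15 - 3*O*t) + 6) = -3*(21 - 3*O*t) = -63 + 9*O*t)
(50*I(-5, -7))*E(-4, 3) = (50*(-5 - 7))*(-63 + 9*3*(-4)) = (50*(-12))*(-63 - 108) = -600*(-171) = 102600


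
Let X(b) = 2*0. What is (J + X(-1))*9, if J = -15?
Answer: -135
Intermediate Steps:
X(b) = 0
(J + X(-1))*9 = (-15 + 0)*9 = -15*9 = -135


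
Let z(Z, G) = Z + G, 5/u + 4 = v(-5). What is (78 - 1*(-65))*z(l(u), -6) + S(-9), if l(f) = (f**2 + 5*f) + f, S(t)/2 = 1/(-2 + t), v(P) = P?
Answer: -1150025/891 ≈ -1290.7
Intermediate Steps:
S(t) = 2/(-2 + t)
u = -5/9 (u = 5/(-4 - 5) = 5/(-9) = 5*(-1/9) = -5/9 ≈ -0.55556)
l(f) = f**2 + 6*f
z(Z, G) = G + Z
(78 - 1*(-65))*z(l(u), -6) + S(-9) = (78 - 1*(-65))*(-6 - 5*(6 - 5/9)/9) + 2/(-2 - 9) = (78 + 65)*(-6 - 5/9*49/9) + 2/(-11) = 143*(-6 - 245/81) + 2*(-1/11) = 143*(-731/81) - 2/11 = -104533/81 - 2/11 = -1150025/891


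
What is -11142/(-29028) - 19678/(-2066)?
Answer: 49519363/4997654 ≈ 9.9085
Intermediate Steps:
-11142/(-29028) - 19678/(-2066) = -11142*(-1/29028) - 19678*(-1/2066) = 1857/4838 + 9839/1033 = 49519363/4997654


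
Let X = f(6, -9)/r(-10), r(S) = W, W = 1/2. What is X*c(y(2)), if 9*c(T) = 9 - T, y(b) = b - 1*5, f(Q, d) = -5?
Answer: -40/3 ≈ -13.333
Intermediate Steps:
W = ½ ≈ 0.50000
r(S) = ½
y(b) = -5 + b (y(b) = b - 5 = -5 + b)
c(T) = 1 - T/9 (c(T) = (9 - T)/9 = 1 - T/9)
X = -10 (X = -5/½ = -5*2 = -10)
X*c(y(2)) = -10*(1 - (-5 + 2)/9) = -10*(1 - ⅑*(-3)) = -10*(1 + ⅓) = -10*4/3 = -40/3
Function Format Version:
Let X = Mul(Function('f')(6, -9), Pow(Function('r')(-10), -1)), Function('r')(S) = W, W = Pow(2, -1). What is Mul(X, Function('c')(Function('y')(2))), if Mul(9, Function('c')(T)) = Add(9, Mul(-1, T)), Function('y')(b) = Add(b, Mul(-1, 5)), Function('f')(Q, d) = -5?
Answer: Rational(-40, 3) ≈ -13.333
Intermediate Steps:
W = Rational(1, 2) ≈ 0.50000
Function('r')(S) = Rational(1, 2)
Function('y')(b) = Add(-5, b) (Function('y')(b) = Add(b, -5) = Add(-5, b))
Function('c')(T) = Add(1, Mul(Rational(-1, 9), T)) (Function('c')(T) = Mul(Rational(1, 9), Add(9, Mul(-1, T))) = Add(1, Mul(Rational(-1, 9), T)))
X = -10 (X = Mul(-5, Pow(Rational(1, 2), -1)) = Mul(-5, 2) = -10)
Mul(X, Function('c')(Function('y')(2))) = Mul(-10, Add(1, Mul(Rational(-1, 9), Add(-5, 2)))) = Mul(-10, Add(1, Mul(Rational(-1, 9), -3))) = Mul(-10, Add(1, Rational(1, 3))) = Mul(-10, Rational(4, 3)) = Rational(-40, 3)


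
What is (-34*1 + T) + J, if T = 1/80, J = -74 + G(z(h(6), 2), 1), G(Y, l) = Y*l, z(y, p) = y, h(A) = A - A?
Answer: -8639/80 ≈ -107.99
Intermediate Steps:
h(A) = 0
J = -74 (J = -74 + 0*1 = -74 + 0 = -74)
T = 1/80 ≈ 0.012500
(-34*1 + T) + J = (-34*1 + 1/80) - 74 = (-34 + 1/80) - 74 = -2719/80 - 74 = -8639/80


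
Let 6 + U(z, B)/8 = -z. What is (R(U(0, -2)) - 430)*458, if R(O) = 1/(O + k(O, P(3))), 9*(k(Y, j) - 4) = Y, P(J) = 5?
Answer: -14574247/74 ≈ -1.9695e+5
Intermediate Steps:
U(z, B) = -48 - 8*z (U(z, B) = -48 + 8*(-z) = -48 - 8*z)
k(Y, j) = 4 + Y/9
R(O) = 1/(4 + 10*O/9) (R(O) = 1/(O + (4 + O/9)) = 1/(4 + 10*O/9))
(R(U(0, -2)) - 430)*458 = (9/(2*(18 + 5*(-48 - 8*0))) - 430)*458 = (9/(2*(18 + 5*(-48 + 0))) - 430)*458 = (9/(2*(18 + 5*(-48))) - 430)*458 = (9/(2*(18 - 240)) - 430)*458 = ((9/2)/(-222) - 430)*458 = ((9/2)*(-1/222) - 430)*458 = (-3/148 - 430)*458 = -63643/148*458 = -14574247/74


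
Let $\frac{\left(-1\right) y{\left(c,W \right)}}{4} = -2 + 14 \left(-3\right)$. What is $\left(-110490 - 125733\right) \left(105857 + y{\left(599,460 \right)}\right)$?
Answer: $-25047433359$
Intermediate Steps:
$y{\left(c,W \right)} = 176$ ($y{\left(c,W \right)} = - 4 \left(-2 + 14 \left(-3\right)\right) = - 4 \left(-2 - 42\right) = \left(-4\right) \left(-44\right) = 176$)
$\left(-110490 - 125733\right) \left(105857 + y{\left(599,460 \right)}\right) = \left(-110490 - 125733\right) \left(105857 + 176\right) = \left(-236223\right) 106033 = -25047433359$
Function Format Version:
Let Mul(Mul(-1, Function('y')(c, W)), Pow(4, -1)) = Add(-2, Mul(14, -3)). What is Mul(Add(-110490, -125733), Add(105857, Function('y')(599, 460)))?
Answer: -25047433359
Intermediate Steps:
Function('y')(c, W) = 176 (Function('y')(c, W) = Mul(-4, Add(-2, Mul(14, -3))) = Mul(-4, Add(-2, -42)) = Mul(-4, -44) = 176)
Mul(Add(-110490, -125733), Add(105857, Function('y')(599, 460))) = Mul(Add(-110490, -125733), Add(105857, 176)) = Mul(-236223, 106033) = -25047433359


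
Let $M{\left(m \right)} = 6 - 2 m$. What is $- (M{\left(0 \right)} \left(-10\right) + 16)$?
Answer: $44$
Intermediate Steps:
$- (M{\left(0 \right)} \left(-10\right) + 16) = - (\left(6 - 0\right) \left(-10\right) + 16) = - (\left(6 + 0\right) \left(-10\right) + 16) = - (6 \left(-10\right) + 16) = - (-60 + 16) = \left(-1\right) \left(-44\right) = 44$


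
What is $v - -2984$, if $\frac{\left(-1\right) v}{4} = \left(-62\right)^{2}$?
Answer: $-12392$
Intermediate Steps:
$v = -15376$ ($v = - 4 \left(-62\right)^{2} = \left(-4\right) 3844 = -15376$)
$v - -2984 = -15376 - -2984 = -15376 + 2984 = -12392$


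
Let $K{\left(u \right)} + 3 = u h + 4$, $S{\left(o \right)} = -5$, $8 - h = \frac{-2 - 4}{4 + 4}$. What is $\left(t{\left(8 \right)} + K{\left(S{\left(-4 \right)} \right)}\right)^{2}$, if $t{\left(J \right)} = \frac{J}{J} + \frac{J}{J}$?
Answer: $\frac{26569}{16} \approx 1660.6$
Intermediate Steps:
$t{\left(J \right)} = 2$ ($t{\left(J \right)} = 1 + 1 = 2$)
$h = \frac{35}{4}$ ($h = 8 - \frac{-2 - 4}{4 + 4} = 8 - - \frac{6}{8} = 8 - \left(-6\right) \frac{1}{8} = 8 - - \frac{3}{4} = 8 + \frac{3}{4} = \frac{35}{4} \approx 8.75$)
$K{\left(u \right)} = 1 + \frac{35 u}{4}$ ($K{\left(u \right)} = -3 + \left(u \frac{35}{4} + 4\right) = -3 + \left(\frac{35 u}{4} + 4\right) = -3 + \left(4 + \frac{35 u}{4}\right) = 1 + \frac{35 u}{4}$)
$\left(t{\left(8 \right)} + K{\left(S{\left(-4 \right)} \right)}\right)^{2} = \left(2 + \left(1 + \frac{35}{4} \left(-5\right)\right)\right)^{2} = \left(2 + \left(1 - \frac{175}{4}\right)\right)^{2} = \left(2 - \frac{171}{4}\right)^{2} = \left(- \frac{163}{4}\right)^{2} = \frac{26569}{16}$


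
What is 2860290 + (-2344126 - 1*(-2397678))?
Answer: 2913842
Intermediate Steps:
2860290 + (-2344126 - 1*(-2397678)) = 2860290 + (-2344126 + 2397678) = 2860290 + 53552 = 2913842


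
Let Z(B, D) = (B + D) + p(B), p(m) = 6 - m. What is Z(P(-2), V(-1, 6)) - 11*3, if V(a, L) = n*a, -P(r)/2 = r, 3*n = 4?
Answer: -85/3 ≈ -28.333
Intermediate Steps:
n = 4/3 (n = (1/3)*4 = 4/3 ≈ 1.3333)
P(r) = -2*r
V(a, L) = 4*a/3
Z(B, D) = 6 + D (Z(B, D) = (B + D) + (6 - B) = 6 + D)
Z(P(-2), V(-1, 6)) - 11*3 = (6 + (4/3)*(-1)) - 11*3 = (6 - 4/3) - 33 = 14/3 - 33 = -85/3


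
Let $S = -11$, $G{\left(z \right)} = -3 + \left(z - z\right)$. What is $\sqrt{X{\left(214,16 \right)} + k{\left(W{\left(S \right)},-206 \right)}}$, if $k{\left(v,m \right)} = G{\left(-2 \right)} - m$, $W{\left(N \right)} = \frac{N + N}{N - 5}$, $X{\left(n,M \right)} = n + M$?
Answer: $\sqrt{433} \approx 20.809$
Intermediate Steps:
$G{\left(z \right)} = -3$ ($G{\left(z \right)} = -3 + 0 = -3$)
$X{\left(n,M \right)} = M + n$
$W{\left(N \right)} = \frac{2 N}{-5 + N}$
$k{\left(v,m \right)} = -3 - m$
$\sqrt{X{\left(214,16 \right)} + k{\left(W{\left(S \right)},-206 \right)}} = \sqrt{\left(16 + 214\right) - -203} = \sqrt{230 + \left(-3 + 206\right)} = \sqrt{230 + 203} = \sqrt{433}$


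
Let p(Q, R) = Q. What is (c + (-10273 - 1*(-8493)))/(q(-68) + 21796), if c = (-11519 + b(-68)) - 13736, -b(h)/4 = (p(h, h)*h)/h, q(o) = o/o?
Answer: -26763/21797 ≈ -1.2278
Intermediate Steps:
q(o) = 1
b(h) = -4*h (b(h) = -4*h*h/h = -4*h²/h = -4*h)
c = -24983 (c = (-11519 - 4*(-68)) - 13736 = (-11519 + 272) - 13736 = -11247 - 13736 = -24983)
(c + (-10273 - 1*(-8493)))/(q(-68) + 21796) = (-24983 + (-10273 - 1*(-8493)))/(1 + 21796) = (-24983 + (-10273 + 8493))/21797 = (-24983 - 1780)*(1/21797) = -26763*1/21797 = -26763/21797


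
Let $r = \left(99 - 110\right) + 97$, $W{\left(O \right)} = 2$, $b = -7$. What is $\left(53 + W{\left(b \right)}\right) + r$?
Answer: $141$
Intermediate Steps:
$r = 86$ ($r = -11 + 97 = 86$)
$\left(53 + W{\left(b \right)}\right) + r = \left(53 + 2\right) + 86 = 55 + 86 = 141$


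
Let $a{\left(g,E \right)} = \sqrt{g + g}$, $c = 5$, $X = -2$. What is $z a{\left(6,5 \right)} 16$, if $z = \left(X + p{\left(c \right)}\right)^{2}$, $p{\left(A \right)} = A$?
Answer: $288 \sqrt{3} \approx 498.83$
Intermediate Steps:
$a{\left(g,E \right)} = \sqrt{2} \sqrt{g}$ ($a{\left(g,E \right)} = \sqrt{2 g} = \sqrt{2} \sqrt{g}$)
$z = 9$ ($z = \left(-2 + 5\right)^{2} = 3^{2} = 9$)
$z a{\left(6,5 \right)} 16 = 9 \sqrt{2} \sqrt{6} \cdot 16 = 9 \cdot 2 \sqrt{3} \cdot 16 = 18 \sqrt{3} \cdot 16 = 288 \sqrt{3}$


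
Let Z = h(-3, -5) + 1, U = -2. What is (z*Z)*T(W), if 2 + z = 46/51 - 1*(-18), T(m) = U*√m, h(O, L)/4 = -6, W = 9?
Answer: 39652/17 ≈ 2332.5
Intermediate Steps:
h(O, L) = -24 (h(O, L) = 4*(-6) = -24)
T(m) = -2*√m
Z = -23 (Z = -24 + 1 = -23)
z = 862/51 (z = -2 + (46/51 - 1*(-18)) = -2 + (46*(1/51) + 18) = -2 + (46/51 + 18) = -2 + 964/51 = 862/51 ≈ 16.902)
(z*Z)*T(W) = ((862/51)*(-23))*(-2*√9) = -(-39652)*3/51 = -19826/51*(-6) = 39652/17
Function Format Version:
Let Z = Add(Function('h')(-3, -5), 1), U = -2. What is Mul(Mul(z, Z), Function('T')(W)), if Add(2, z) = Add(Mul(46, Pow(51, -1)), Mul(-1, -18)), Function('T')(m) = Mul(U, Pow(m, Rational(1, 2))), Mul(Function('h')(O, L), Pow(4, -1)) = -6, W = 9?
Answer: Rational(39652, 17) ≈ 2332.5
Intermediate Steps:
Function('h')(O, L) = -24 (Function('h')(O, L) = Mul(4, -6) = -24)
Function('T')(m) = Mul(-2, Pow(m, Rational(1, 2)))
Z = -23 (Z = Add(-24, 1) = -23)
z = Rational(862, 51) (z = Add(-2, Add(Mul(46, Pow(51, -1)), Mul(-1, -18))) = Add(-2, Add(Mul(46, Rational(1, 51)), 18)) = Add(-2, Add(Rational(46, 51), 18)) = Add(-2, Rational(964, 51)) = Rational(862, 51) ≈ 16.902)
Mul(Mul(z, Z), Function('T')(W)) = Mul(Mul(Rational(862, 51), -23), Mul(-2, Pow(9, Rational(1, 2)))) = Mul(Rational(-19826, 51), Mul(-2, 3)) = Mul(Rational(-19826, 51), -6) = Rational(39652, 17)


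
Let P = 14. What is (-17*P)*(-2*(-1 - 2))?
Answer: -1428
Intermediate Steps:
(-17*P)*(-2*(-1 - 2)) = (-17*14)*(-2*(-1 - 2)) = -(-476)*(-3) = -238*6 = -1428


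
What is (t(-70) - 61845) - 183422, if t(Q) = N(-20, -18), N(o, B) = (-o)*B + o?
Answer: -245647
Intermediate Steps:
N(o, B) = o - B*o (N(o, B) = -B*o + o = o - B*o)
t(Q) = -380 (t(Q) = -20*(1 - 1*(-18)) = -20*(1 + 18) = -20*19 = -380)
(t(-70) - 61845) - 183422 = (-380 - 61845) - 183422 = -62225 - 183422 = -245647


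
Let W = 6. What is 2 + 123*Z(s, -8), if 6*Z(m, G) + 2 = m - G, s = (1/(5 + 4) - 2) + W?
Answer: 3767/18 ≈ 209.28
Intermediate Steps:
s = 37/9 (s = (1/(5 + 4) - 2) + 6 = (1/9 - 2) + 6 = (⅑ - 2) + 6 = -17/9 + 6 = 37/9 ≈ 4.1111)
Z(m, G) = -⅓ - G/6 + m/6 (Z(m, G) = -⅓ + (m - G)/6 = -⅓ + (-G/6 + m/6) = -⅓ - G/6 + m/6)
2 + 123*Z(s, -8) = 2 + 123*(-⅓ - ⅙*(-8) + (⅙)*(37/9)) = 2 + 123*(-⅓ + 4/3 + 37/54) = 2 + 123*(91/54) = 2 + 3731/18 = 3767/18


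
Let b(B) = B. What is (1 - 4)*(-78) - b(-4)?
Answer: 238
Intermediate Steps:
(1 - 4)*(-78) - b(-4) = (1 - 4)*(-78) - 1*(-4) = -3*(-78) + 4 = 234 + 4 = 238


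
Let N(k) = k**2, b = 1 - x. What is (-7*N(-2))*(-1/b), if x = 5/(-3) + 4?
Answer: -21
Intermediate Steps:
x = 7/3 (x = 5*(-1/3) + 4 = -5/3 + 4 = 7/3 ≈ 2.3333)
b = -4/3 (b = 1 - 1*7/3 = 1 - 7/3 = -4/3 ≈ -1.3333)
(-7*N(-2))*(-1/b) = (-7*(-2)**2)*(-1/(-4/3)) = (-7*4)*(-1*(-3/4)) = -28*3/4 = -21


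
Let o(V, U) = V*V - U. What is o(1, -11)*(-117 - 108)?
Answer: -2700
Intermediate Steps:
o(V, U) = V² - U
o(1, -11)*(-117 - 108) = (1² - 1*(-11))*(-117 - 108) = (1 + 11)*(-225) = 12*(-225) = -2700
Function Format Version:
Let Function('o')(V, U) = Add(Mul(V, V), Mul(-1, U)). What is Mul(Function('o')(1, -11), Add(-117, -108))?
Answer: -2700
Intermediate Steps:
Function('o')(V, U) = Add(Pow(V, 2), Mul(-1, U))
Mul(Function('o')(1, -11), Add(-117, -108)) = Mul(Add(Pow(1, 2), Mul(-1, -11)), Add(-117, -108)) = Mul(Add(1, 11), -225) = Mul(12, -225) = -2700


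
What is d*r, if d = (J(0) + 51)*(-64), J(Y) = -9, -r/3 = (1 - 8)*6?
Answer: -338688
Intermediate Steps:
r = 126 (r = -3*(1 - 8)*6 = -(-21)*6 = -3*(-42) = 126)
d = -2688 (d = (-9 + 51)*(-64) = 42*(-64) = -2688)
d*r = -2688*126 = -338688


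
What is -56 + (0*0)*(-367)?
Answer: -56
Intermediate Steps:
-56 + (0*0)*(-367) = -56 + 0*(-367) = -56 + 0 = -56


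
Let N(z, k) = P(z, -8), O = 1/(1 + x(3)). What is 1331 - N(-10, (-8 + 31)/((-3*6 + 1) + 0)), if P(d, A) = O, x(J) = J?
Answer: 5323/4 ≈ 1330.8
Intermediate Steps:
O = 1/4 (O = 1/(1 + 3) = 1/4 ≈ 0.25000)
P(d, A) = 1/4
N(z, k) = 1/4
1331 - N(-10, (-8 + 31)/((-3*6 + 1) + 0)) = 1331 - 1*1/4 = 1331 - 1/4 = 5323/4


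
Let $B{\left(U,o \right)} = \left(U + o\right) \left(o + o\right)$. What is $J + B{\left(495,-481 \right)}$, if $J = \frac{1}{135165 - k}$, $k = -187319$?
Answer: $- \frac{4343214511}{322484} \approx -13468.0$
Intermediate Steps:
$B{\left(U,o \right)} = 2 o \left(U + o\right)$ ($B{\left(U,o \right)} = \left(U + o\right) 2 o = 2 o \left(U + o\right)$)
$J = \frac{1}{322484}$ ($J = \frac{1}{135165 - -187319} = \frac{1}{135165 + 187319} = \frac{1}{322484} \approx 3.1009 \cdot 10^{-6}$)
$J + B{\left(495,-481 \right)} = \frac{1}{322484} + 2 \left(-481\right) \left(495 - 481\right) = \frac{1}{322484} + 2 \left(-481\right) 14 = \frac{1}{322484} - 13468 = - \frac{4343214511}{322484}$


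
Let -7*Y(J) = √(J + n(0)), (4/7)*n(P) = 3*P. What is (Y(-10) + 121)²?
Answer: (847 - I*√10)²/49 ≈ 14641.0 - 109.32*I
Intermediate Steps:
n(P) = 21*P/4 (n(P) = 7*(3*P)/4 = 21*P/4)
Y(J) = -√J/7 (Y(J) = -√(J + (21/4)*0)/7 = -√(J + 0)/7 = -√J/7)
(Y(-10) + 121)² = (-I*√10/7 + 121)² = (121 - I*√10/7)²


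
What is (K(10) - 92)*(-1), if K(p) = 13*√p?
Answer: 92 - 13*√10 ≈ 50.890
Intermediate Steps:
(K(10) - 92)*(-1) = (13*√10 - 92)*(-1) = (-92 + 13*√10)*(-1) = 92 - 13*√10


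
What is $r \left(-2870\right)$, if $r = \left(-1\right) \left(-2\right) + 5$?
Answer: $-20090$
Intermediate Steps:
$r = 7$ ($r = 2 + 5 = 7$)
$r \left(-2870\right) = 7 \left(-2870\right) = -20090$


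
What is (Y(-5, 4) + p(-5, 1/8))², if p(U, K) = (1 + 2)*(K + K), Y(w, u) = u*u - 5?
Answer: 2209/16 ≈ 138.06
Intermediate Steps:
Y(w, u) = -5 + u² (Y(w, u) = u² - 5 = -5 + u²)
p(U, K) = 6*K (p(U, K) = 3*(2*K) = 6*K)
(Y(-5, 4) + p(-5, 1/8))² = ((-5 + 4²) + 6/8)² = ((-5 + 16) + 6*(⅛))² = (11 + ¾)² = (47/4)² = 2209/16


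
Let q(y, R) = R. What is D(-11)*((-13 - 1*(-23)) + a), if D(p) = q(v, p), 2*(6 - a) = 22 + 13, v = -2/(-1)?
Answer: 33/2 ≈ 16.500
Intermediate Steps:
v = 2 (v = -2*(-1) = 2)
a = -23/2 (a = 6 - (22 + 13)/2 = 6 - ½*35 = 6 - 35/2 = -23/2 ≈ -11.500)
D(p) = p
D(-11)*((-13 - 1*(-23)) + a) = -11*((-13 - 1*(-23)) - 23/2) = -11*((-13 + 23) - 23/2) = -11*(10 - 23/2) = -11*(-3/2) = 33/2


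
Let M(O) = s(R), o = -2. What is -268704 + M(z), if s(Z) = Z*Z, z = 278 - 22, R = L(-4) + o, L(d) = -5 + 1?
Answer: -268668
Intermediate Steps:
L(d) = -4
R = -6 (R = -4 - 2 = -6)
z = 256
s(Z) = Z²
M(O) = 36 (M(O) = (-6)² = 36)
-268704 + M(z) = -268704 + 36 = -268668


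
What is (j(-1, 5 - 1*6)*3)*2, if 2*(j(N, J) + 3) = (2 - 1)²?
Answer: -15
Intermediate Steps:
j(N, J) = -5/2 (j(N, J) = -3 + (2 - 1)²/2 = -3 + (½)*1² = -3 + (½)*1 = -3 + ½ = -5/2)
(j(-1, 5 - 1*6)*3)*2 = -5/2*3*2 = -15/2*2 = -15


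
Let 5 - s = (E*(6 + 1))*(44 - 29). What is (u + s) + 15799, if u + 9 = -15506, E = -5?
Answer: 814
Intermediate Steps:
u = -15515 (u = -9 - 15506 = -15515)
s = 530 (s = 5 - (-5*(6 + 1))*(44 - 29) = 5 - (-5*7)*15 = 5 - (-35)*15 = 5 - 1*(-525) = 5 + 525 = 530)
(u + s) + 15799 = (-15515 + 530) + 15799 = -14985 + 15799 = 814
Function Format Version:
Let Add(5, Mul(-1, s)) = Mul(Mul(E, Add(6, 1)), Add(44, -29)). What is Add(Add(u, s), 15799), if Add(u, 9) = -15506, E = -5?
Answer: 814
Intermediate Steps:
u = -15515 (u = Add(-9, -15506) = -15515)
s = 530 (s = Add(5, Mul(-1, Mul(Mul(-5, Add(6, 1)), Add(44, -29)))) = Add(5, Mul(-1, Mul(Mul(-5, 7), 15))) = Add(5, Mul(-1, Mul(-35, 15))) = Add(5, Mul(-1, -525)) = Add(5, 525) = 530)
Add(Add(u, s), 15799) = Add(Add(-15515, 530), 15799) = Add(-14985, 15799) = 814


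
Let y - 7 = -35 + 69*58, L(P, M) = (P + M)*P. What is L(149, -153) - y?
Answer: -4570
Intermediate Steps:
L(P, M) = P*(M + P) (L(P, M) = (M + P)*P = P*(M + P))
y = 3974 (y = 7 + (-35 + 69*58) = 7 + (-35 + 4002) = 7 + 3967 = 3974)
L(149, -153) - y = 149*(-153 + 149) - 1*3974 = 149*(-4) - 3974 = -596 - 3974 = -4570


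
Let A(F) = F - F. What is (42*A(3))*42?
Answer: 0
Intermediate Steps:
A(F) = 0
(42*A(3))*42 = (42*0)*42 = 0*42 = 0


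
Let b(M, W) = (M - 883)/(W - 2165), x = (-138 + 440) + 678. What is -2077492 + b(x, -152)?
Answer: -4813549061/2317 ≈ -2.0775e+6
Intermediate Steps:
x = 980 (x = 302 + 678 = 980)
b(M, W) = (-883 + M)/(-2165 + W)
-2077492 + b(x, -152) = -2077492 + (-883 + 980)/(-2165 - 152) = -2077492 + 97/(-2317) = -2077492 - 1/2317*97 = -2077492 - 97/2317 = -4813549061/2317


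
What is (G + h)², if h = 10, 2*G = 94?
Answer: 3249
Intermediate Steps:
G = 47 (G = (½)*94 = 47)
(G + h)² = (47 + 10)² = 57² = 3249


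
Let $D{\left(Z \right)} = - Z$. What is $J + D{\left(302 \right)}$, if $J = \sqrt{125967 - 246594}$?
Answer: $-302 + 3 i \sqrt{13403} \approx -302.0 + 347.31 i$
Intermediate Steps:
$J = 3 i \sqrt{13403}$ ($J = \sqrt{-120627} = 3 i \sqrt{13403} \approx 347.31 i$)
$J + D{\left(302 \right)} = 3 i \sqrt{13403} - 302 = -302 + 3 i \sqrt{13403}$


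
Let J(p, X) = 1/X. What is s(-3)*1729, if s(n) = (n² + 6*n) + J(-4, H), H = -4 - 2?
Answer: -95095/6 ≈ -15849.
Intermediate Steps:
H = -6
s(n) = -⅙ + n² + 6*n (s(n) = (n² + 6*n) + 1/(-6) = (n² + 6*n) - ⅙ = -⅙ + n² + 6*n)
s(-3)*1729 = (-⅙ + (-3)² + 6*(-3))*1729 = (-⅙ + 9 - 18)*1729 = -55/6*1729 = -95095/6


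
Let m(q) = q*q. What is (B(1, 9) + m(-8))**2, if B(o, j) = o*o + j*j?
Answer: 21316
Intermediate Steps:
m(q) = q**2
B(o, j) = j**2 + o**2 (B(o, j) = o**2 + j**2 = j**2 + o**2)
(B(1, 9) + m(-8))**2 = ((9**2 + 1**2) + (-8)**2)**2 = ((81 + 1) + 64)**2 = (82 + 64)**2 = 146**2 = 21316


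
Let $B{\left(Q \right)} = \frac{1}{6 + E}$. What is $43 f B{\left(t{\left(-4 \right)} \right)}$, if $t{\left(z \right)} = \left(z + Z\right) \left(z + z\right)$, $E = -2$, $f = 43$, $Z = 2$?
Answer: $\frac{1849}{4} \approx 462.25$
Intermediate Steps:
$t{\left(z \right)} = 2 z \left(2 + z\right)$ ($t{\left(z \right)} = \left(z + 2\right) \left(z + z\right) = \left(2 + z\right) 2 z = 2 z \left(2 + z\right)$)
$B{\left(Q \right)} = \frac{1}{4}$ ($B{\left(Q \right)} = \frac{1}{6 - 2} = \frac{1}{4}$)
$43 f B{\left(t{\left(-4 \right)} \right)} = 43 \cdot 43 \cdot \frac{1}{4} = 1849 \cdot \frac{1}{4} = \frac{1849}{4}$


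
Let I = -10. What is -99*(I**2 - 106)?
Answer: 594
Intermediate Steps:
-99*(I**2 - 106) = -99*((-10)**2 - 106) = -99*(100 - 106) = -99*(-6) = 594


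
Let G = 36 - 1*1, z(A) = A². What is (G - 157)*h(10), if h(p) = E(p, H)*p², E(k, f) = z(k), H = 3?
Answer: -1220000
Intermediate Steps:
E(k, f) = k²
G = 35 (G = 36 - 1 = 35)
h(p) = p⁴ (h(p) = p²*p² = p⁴)
(G - 157)*h(10) = (35 - 157)*10⁴ = -122*10000 = -1220000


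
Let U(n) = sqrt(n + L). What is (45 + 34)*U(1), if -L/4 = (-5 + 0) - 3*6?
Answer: 79*sqrt(93) ≈ 761.85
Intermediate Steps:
L = 92 (L = -4*((-5 + 0) - 3*6) = -4*(-5 - 18) = -4*(-23) = 92)
U(n) = sqrt(92 + n) (U(n) = sqrt(n + 92) = sqrt(92 + n))
(45 + 34)*U(1) = (45 + 34)*sqrt(92 + 1) = 79*sqrt(93)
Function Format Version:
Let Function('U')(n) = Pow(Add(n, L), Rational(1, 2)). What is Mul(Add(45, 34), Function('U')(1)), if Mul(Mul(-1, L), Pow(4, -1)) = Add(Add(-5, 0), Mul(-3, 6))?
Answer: Mul(79, Pow(93, Rational(1, 2))) ≈ 761.85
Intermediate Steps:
L = 92 (L = Mul(-4, Add(Add(-5, 0), Mul(-3, 6))) = Mul(-4, Add(-5, -18)) = Mul(-4, -23) = 92)
Function('U')(n) = Pow(Add(92, n), Rational(1, 2)) (Function('U')(n) = Pow(Add(n, 92), Rational(1, 2)) = Pow(Add(92, n), Rational(1, 2)))
Mul(Add(45, 34), Function('U')(1)) = Mul(Add(45, 34), Pow(Add(92, 1), Rational(1, 2))) = Mul(79, Pow(93, Rational(1, 2)))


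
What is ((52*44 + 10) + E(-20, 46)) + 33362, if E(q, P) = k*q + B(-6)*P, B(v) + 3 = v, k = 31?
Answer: 34626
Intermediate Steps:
B(v) = -3 + v
E(q, P) = -9*P + 31*q (E(q, P) = 31*q + (-3 - 6)*P = 31*q - 9*P = -9*P + 31*q)
((52*44 + 10) + E(-20, 46)) + 33362 = ((52*44 + 10) + (-9*46 + 31*(-20))) + 33362 = ((2288 + 10) + (-414 - 620)) + 33362 = (2298 - 1034) + 33362 = 1264 + 33362 = 34626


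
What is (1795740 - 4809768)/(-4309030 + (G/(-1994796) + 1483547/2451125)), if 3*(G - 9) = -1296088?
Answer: 44211218589536022000/63206921403841212139 ≈ 0.69947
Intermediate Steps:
G = -1296061/3 (G = 9 + (⅓)*(-1296088) = 9 - 1296088/3 = -1296061/3 ≈ -4.3202e+5)
(1795740 - 4809768)/(-4309030 + (G/(-1994796) + 1483547/2451125)) = (1795740 - 4809768)/(-4309030 + (-1296061/3/(-1994796) + 1483547/2451125)) = -3014028/(-4309030 + (-1296061/3*(-1/1994796) + 1483547*(1/2451125))) = -3014028/(-4309030 + (1296061/5984388 + 1483547/2451125)) = -3014028/(-4309030 + 12054928382861/14668483036500) = -3014028/(-63206921403841212139/14668483036500) = -3014028*(-14668483036500/63206921403841212139) = 44211218589536022000/63206921403841212139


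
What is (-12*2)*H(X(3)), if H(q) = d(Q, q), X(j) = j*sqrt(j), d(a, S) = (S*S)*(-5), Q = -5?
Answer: 3240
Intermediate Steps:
d(a, S) = -5*S**2 (d(a, S) = S**2*(-5) = -5*S**2)
X(j) = j**(3/2)
H(q) = -5*q**2
(-12*2)*H(X(3)) = (-12*2)*(-5*(3**(3/2))**2) = -(-120)*(3*sqrt(3))**2 = -(-120)*27 = -24*(-135) = 3240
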